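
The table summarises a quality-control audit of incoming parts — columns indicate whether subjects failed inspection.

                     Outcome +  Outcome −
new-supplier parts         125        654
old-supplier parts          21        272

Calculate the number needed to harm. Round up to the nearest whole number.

12

risk, new-supplier parts = 125/779 = 0.160462
risk, old-supplier parts = 21/293 = 0.071672
absolute risk difference = 0.088790
1 / 0.088790 = 11.263 → round up → 12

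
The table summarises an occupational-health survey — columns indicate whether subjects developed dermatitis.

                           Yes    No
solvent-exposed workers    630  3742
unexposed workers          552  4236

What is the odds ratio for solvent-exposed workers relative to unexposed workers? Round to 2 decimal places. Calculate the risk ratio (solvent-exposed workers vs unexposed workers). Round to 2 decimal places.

OR = 1.29; RR = 1.25

OR = (630 × 4236) / (3742 × 552) = 2668680/2065584 ≈ 1.29
risk, solvent-exposed workers = 630/4372 = 0.1441
risk, unexposed workers = 552/4788 = 0.1153
RR = 0.1441 / 0.1153 = 1.25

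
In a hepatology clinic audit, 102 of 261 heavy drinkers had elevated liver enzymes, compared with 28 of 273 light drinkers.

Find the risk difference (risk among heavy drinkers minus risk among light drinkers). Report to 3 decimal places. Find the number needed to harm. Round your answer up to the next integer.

RD = 0.288; NNH = 4

risk, heavy drinkers = 102/261 = 0.3908
risk, light drinkers = 28/273 = 0.1026
risk difference = 0.3908 − 0.1026 = 0.288
absolute risk difference = 0.288240
1 / 0.288240 = 3.469 → round up → 4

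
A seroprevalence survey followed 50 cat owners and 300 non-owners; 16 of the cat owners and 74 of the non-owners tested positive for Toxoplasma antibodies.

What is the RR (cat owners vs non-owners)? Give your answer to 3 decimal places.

RR: 1.297

risk, cat owners = 16/50 = 0.3200
risk, non-owners = 74/300 = 0.2467
RR = 0.3200 / 0.2467 = 1.297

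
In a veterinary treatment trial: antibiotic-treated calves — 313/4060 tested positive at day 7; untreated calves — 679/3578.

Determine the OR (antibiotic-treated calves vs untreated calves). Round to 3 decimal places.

odds, antibiotic-treated calves = 313/3747 = 0.0835
odds, untreated calves = 679/2899 = 0.2342
OR = 0.0835 / 0.2342 = 0.357

0.357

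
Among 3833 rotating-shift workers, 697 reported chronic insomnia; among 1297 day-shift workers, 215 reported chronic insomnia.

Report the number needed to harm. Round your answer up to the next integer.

risk, rotating-shift workers = 697/3833 = 0.181842
risk, day-shift workers = 215/1297 = 0.165767
absolute risk difference = 0.016075
1 / 0.016075 = 62.208 → round up → 63

NNH = 63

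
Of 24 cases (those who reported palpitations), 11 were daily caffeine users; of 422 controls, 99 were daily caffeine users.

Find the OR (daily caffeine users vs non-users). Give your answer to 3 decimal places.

OR = (11 × 323) / (99 × 13) = 3553/1287 ≈ 2.761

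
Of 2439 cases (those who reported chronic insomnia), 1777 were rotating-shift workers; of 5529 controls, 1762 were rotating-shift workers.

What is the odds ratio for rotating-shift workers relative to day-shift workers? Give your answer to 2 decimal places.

OR = (1777 × 3767) / (1762 × 662) = 6693959/1166444 ≈ 5.74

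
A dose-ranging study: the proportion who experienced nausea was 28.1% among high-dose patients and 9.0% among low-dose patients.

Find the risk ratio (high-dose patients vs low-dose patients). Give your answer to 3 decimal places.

RR = 0.2810 / 0.0900 = 3.122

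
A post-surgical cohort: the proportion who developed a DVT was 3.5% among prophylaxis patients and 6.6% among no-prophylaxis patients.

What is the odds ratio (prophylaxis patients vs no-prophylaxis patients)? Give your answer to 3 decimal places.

odds, prophylaxis patients = 0.03500/0.96500 = 0.03627
odds, no-prophylaxis patients = 0.06600/0.93400 = 0.07066
OR = 0.03627 / 0.07066 = 0.513

0.513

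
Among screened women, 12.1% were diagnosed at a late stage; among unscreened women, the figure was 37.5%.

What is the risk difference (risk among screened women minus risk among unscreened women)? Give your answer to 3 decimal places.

risk difference = 0.1210 − 0.3750 = -0.254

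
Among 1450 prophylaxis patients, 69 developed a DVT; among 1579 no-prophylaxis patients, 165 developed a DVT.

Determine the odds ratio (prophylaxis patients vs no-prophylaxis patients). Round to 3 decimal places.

OR = (69 × 1414) / (1381 × 165) = 97566/227865 ≈ 0.428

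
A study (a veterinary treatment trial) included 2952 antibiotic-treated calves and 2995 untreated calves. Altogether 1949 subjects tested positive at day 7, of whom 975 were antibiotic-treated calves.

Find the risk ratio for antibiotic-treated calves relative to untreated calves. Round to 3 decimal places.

antibiotic-treated calves without the outcome: 2952 − 975 = 1977
untreated calves with the outcome: 1949 − 975 = 974
untreated calves without the outcome: 2995 − 974 = 2021
risk, antibiotic-treated calves = 975/2952 = 0.3303
risk, untreated calves = 974/2995 = 0.3252
RR = 0.3303 / 0.3252 = 1.016

RR: 1.016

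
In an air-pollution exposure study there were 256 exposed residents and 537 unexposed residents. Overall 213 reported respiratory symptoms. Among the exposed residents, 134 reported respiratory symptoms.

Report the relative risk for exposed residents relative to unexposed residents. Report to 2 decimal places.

3.56

exposed residents without the outcome: 256 − 134 = 122
unexposed residents with the outcome: 213 − 134 = 79
unexposed residents without the outcome: 537 − 79 = 458
risk, exposed residents = 134/256 = 0.5234
risk, unexposed residents = 79/537 = 0.1471
RR = 0.5234 / 0.1471 = 3.56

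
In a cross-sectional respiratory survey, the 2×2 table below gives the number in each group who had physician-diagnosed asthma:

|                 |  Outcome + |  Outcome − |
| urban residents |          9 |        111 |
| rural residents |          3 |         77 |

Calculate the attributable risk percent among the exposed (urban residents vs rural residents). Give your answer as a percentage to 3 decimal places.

risk, urban residents = 9/120 = 0.07500
risk, rural residents = 3/80 = 0.03750
AR% = (0.07500 − 0.03750) / 0.07500 = 0.5000 → 50.000%

AR% = 50.000%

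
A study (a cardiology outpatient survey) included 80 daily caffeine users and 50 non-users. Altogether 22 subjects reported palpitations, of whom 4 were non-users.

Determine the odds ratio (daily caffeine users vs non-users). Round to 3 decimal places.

3.339

daily caffeine users with the outcome: 22 − 4 = 18
daily caffeine users without the outcome: 80 − 18 = 62
non-users without the outcome: 50 − 4 = 46
OR = (18 × 46) / (62 × 4) = 828/248 ≈ 3.339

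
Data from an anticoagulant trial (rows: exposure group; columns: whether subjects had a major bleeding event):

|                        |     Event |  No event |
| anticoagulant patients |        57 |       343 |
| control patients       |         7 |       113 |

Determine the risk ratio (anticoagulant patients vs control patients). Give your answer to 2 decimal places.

RR = 2.44

risk, anticoagulant patients = 57/400 = 0.1425
risk, control patients = 7/120 = 0.0583
RR = 0.1425 / 0.0583 = 2.44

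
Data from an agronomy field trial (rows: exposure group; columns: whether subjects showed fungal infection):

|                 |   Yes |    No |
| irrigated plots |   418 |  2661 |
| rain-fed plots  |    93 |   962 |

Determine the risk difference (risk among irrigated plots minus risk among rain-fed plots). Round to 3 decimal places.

risk, irrigated plots = 418/3079 = 0.1358
risk, rain-fed plots = 93/1055 = 0.0882
risk difference = 0.1358 − 0.0882 = 0.048

RD ≈ 0.048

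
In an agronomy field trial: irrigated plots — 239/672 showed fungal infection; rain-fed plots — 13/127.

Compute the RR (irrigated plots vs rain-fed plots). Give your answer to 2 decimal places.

RR ≈ 3.47

risk, irrigated plots = 239/672 = 0.3557
risk, rain-fed plots = 13/127 = 0.1024
RR = 0.3557 / 0.1024 = 3.47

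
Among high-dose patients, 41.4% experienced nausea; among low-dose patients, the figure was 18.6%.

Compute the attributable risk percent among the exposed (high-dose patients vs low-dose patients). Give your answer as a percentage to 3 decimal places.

AR% = (0.4140 − 0.1860) / 0.4140 = 0.5507 → 55.072%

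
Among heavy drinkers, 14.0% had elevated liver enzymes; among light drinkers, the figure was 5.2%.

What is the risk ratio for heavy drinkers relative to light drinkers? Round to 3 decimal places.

RR = 0.1400 / 0.0520 = 2.692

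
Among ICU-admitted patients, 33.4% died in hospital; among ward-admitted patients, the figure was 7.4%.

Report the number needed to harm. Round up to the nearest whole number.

absolute risk difference = 0.260000
1 / 0.260000 = 3.846 → round up → 4

4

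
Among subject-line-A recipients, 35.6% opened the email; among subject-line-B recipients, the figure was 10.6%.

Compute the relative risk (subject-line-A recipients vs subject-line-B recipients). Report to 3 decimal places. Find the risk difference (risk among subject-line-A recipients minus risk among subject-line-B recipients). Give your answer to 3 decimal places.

RR = 0.3560 / 0.1060 = 3.358
risk difference = 0.3560 − 0.1060 = 0.250

RR = 3.358; RD = 0.250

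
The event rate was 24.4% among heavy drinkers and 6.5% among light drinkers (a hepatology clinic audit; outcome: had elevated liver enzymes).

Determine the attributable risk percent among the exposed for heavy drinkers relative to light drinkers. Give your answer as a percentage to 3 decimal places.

AR% = (0.2440 − 0.0650) / 0.2440 = 0.7336 → 73.361%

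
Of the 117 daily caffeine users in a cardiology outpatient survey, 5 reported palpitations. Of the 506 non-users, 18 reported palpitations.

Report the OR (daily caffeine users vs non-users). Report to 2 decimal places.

OR = (5 × 488) / (112 × 18) = 2440/2016 ≈ 1.21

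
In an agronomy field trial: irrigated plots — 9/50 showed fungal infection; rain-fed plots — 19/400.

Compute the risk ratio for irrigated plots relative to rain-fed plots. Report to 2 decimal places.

3.79

risk, irrigated plots = 9/50 = 0.18000
risk, rain-fed plots = 19/400 = 0.04750
RR = 0.18000 / 0.04750 = 3.79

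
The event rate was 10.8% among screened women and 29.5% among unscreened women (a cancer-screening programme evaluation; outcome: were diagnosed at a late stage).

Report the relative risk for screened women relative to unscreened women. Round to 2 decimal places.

RR = 0.1080 / 0.2950 = 0.37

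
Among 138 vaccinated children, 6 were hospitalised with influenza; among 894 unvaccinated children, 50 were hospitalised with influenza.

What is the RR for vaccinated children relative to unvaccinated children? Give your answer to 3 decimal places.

RR: 0.777

risk, vaccinated children = 6/138 = 0.04348
risk, unvaccinated children = 50/894 = 0.05593
RR = 0.04348 / 0.05593 = 0.777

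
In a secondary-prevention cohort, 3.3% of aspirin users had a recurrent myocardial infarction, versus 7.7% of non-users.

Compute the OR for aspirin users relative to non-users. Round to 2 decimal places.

odds, aspirin users = 0.03300/0.96700 = 0.03413
odds, non-users = 0.07700/0.92300 = 0.08342
OR = 0.03413 / 0.08342 = 0.41

OR: 0.41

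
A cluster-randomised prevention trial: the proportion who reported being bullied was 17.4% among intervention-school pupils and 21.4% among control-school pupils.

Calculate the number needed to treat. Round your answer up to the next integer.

absolute risk difference = 0.040000
1 / 0.040000 = 25.000 → round up → 25

NNT: 25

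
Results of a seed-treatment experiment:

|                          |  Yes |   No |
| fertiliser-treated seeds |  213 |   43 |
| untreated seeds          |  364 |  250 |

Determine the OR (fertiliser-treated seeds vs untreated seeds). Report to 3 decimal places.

OR = (213 × 250) / (43 × 364) = 53250/15652 ≈ 3.402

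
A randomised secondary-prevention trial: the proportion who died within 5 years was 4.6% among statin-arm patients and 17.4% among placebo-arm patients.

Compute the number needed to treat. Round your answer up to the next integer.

NNT = 8

absolute risk difference = 0.128000
1 / 0.128000 = 7.812 → round up → 8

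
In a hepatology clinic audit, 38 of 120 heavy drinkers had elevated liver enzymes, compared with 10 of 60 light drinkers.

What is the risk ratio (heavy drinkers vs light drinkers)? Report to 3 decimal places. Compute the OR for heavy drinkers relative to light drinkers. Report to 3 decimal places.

RR = 1.900; OR = 2.317

risk, heavy drinkers = 38/120 = 0.3167
risk, light drinkers = 10/60 = 0.1667
RR = 0.3167 / 0.1667 = 1.900
odds, heavy drinkers = 38/82 = 0.4634
odds, light drinkers = 10/50 = 0.2000
OR = 0.4634 / 0.2000 = 2.317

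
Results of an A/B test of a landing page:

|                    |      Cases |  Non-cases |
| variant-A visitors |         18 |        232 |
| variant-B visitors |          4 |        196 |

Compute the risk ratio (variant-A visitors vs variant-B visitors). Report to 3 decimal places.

risk, variant-A visitors = 18/250 = 0.07200
risk, variant-B visitors = 4/200 = 0.02000
RR = 0.07200 / 0.02000 = 3.600

RR: 3.600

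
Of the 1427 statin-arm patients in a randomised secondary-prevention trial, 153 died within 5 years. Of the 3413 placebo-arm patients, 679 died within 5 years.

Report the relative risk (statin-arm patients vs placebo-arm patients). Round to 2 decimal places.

0.54

risk, statin-arm patients = 153/1427 = 0.1072
risk, placebo-arm patients = 679/3413 = 0.1989
RR = 0.1072 / 0.1989 = 0.54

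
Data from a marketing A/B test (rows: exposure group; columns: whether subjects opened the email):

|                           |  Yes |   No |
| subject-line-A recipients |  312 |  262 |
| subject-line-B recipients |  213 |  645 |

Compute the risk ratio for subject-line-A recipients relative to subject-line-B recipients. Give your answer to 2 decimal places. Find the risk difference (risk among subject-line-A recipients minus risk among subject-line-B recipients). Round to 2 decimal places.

RR = 2.19; RD = 0.30

risk, subject-line-A recipients = 312/574 = 0.5436
risk, subject-line-B recipients = 213/858 = 0.2483
RR = 0.5436 / 0.2483 = 2.19
risk difference = 0.5436 − 0.2483 = 0.30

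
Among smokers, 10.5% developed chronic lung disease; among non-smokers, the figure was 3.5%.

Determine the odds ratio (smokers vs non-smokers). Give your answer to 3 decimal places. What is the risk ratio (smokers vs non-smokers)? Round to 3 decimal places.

odds, smokers = 0.10500/0.89500 = 0.11732
odds, non-smokers = 0.03500/0.96500 = 0.03627
OR = 0.11732 / 0.03627 = 3.235
RR = 0.10500 / 0.03500 = 3.000

OR = 3.235; RR = 3.000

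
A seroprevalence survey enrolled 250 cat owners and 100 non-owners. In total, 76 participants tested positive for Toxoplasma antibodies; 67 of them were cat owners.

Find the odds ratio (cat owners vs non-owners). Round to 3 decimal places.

cat owners without the outcome: 250 − 67 = 183
non-owners with the outcome: 76 − 67 = 9
non-owners without the outcome: 100 − 9 = 91
OR = (67 × 91) / (183 × 9) = 6097/1647 ≈ 3.702

OR = 3.702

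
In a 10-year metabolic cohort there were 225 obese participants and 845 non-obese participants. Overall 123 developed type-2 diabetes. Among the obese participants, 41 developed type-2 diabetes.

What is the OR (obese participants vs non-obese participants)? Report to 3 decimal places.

obese participants without the outcome: 225 − 41 = 184
non-obese participants with the outcome: 123 − 41 = 82
non-obese participants without the outcome: 845 − 82 = 763
OR = (41 × 763) / (184 × 82) = 31283/15088 ≈ 2.073

2.073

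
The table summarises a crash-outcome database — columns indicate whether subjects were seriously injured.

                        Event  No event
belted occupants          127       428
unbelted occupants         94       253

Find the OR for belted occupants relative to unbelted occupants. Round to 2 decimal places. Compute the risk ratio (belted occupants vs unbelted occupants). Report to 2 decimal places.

OR = (127 × 253) / (428 × 94) = 32131/40232 ≈ 0.80
risk, belted occupants = 127/555 = 0.2288
risk, unbelted occupants = 94/347 = 0.2709
RR = 0.2288 / 0.2709 = 0.84

OR = 0.80; RR = 0.84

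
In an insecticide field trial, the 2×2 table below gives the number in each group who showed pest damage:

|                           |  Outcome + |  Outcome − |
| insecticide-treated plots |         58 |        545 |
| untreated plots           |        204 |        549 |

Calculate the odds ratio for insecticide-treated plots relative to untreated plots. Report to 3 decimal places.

OR = (58 × 549) / (545 × 204) = 31842/111180 ≈ 0.286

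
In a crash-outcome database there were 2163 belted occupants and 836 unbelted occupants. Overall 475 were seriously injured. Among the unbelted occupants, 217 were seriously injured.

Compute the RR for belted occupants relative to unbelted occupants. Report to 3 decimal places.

0.460

belted occupants with the outcome: 475 − 217 = 258
belted occupants without the outcome: 2163 − 258 = 1905
unbelted occupants without the outcome: 836 − 217 = 619
risk, belted occupants = 258/2163 = 0.1193
risk, unbelted occupants = 217/836 = 0.2596
RR = 0.1193 / 0.2596 = 0.460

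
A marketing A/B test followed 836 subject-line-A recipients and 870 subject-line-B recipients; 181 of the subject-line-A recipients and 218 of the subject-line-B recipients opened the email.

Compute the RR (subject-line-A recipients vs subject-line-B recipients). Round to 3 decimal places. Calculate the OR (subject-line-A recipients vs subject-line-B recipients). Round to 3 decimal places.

RR = 0.864; OR = 0.826

risk, subject-line-A recipients = 181/836 = 0.2165
risk, subject-line-B recipients = 218/870 = 0.2506
RR = 0.2165 / 0.2506 = 0.864
odds, subject-line-A recipients = 181/655 = 0.2763
odds, subject-line-B recipients = 218/652 = 0.3344
OR = 0.2763 / 0.3344 = 0.826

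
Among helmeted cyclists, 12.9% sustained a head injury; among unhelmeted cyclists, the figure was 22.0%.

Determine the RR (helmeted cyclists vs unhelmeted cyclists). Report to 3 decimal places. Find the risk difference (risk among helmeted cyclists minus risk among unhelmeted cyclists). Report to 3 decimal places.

RR = 0.1290 / 0.2200 = 0.586
risk difference = 0.1290 − 0.2200 = -0.091

RR = 0.586; RD = -0.091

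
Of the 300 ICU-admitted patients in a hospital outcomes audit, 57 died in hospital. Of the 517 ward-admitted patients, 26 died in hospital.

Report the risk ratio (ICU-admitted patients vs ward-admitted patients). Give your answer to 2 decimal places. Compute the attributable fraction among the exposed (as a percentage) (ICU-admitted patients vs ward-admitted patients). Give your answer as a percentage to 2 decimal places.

risk, ICU-admitted patients = 57/300 = 0.1900
risk, ward-admitted patients = 26/517 = 0.0503
RR = 0.1900 / 0.0503 = 3.78
AR% = (0.1900 − 0.0503) / 0.1900 = 0.7353 → 73.53%

RR = 3.78; AR% = 73.53%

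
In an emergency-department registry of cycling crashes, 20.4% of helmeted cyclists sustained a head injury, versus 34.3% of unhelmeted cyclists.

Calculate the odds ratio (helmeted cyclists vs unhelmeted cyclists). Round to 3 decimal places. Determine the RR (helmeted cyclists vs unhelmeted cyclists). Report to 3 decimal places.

odds, helmeted cyclists = 0.2040/0.7960 = 0.2563
odds, unhelmeted cyclists = 0.3430/0.6570 = 0.5221
OR = 0.2563 / 0.5221 = 0.491
RR = 0.2040 / 0.3430 = 0.595

OR = 0.491; RR = 0.595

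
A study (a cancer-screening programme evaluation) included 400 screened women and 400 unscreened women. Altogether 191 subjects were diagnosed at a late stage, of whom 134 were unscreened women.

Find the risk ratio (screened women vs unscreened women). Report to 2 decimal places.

0.43

screened women with the outcome: 191 − 134 = 57
screened women without the outcome: 400 − 57 = 343
unscreened women without the outcome: 400 − 134 = 266
risk, screened women = 57/400 = 0.1425
risk, unscreened women = 134/400 = 0.3350
RR = 0.1425 / 0.3350 = 0.43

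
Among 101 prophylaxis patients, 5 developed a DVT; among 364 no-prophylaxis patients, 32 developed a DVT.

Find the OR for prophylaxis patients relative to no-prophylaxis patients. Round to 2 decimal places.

OR = (5 × 332) / (96 × 32) = 1660/3072 ≈ 0.54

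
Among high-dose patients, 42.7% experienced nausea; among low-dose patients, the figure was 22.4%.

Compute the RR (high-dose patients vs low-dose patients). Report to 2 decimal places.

RR = 0.4270 / 0.2240 = 1.91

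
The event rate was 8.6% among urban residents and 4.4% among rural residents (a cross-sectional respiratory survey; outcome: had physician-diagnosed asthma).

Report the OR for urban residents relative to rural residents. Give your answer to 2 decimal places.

2.04

odds, urban residents = 0.08600/0.91400 = 0.09409
odds, rural residents = 0.04400/0.95600 = 0.04603
OR = 0.09409 / 0.04603 = 2.04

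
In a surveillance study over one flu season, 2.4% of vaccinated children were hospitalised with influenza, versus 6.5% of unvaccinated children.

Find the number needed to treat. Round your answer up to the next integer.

absolute risk difference = 0.041000
1 / 0.041000 = 24.390 → round up → 25

NNT ≈ 25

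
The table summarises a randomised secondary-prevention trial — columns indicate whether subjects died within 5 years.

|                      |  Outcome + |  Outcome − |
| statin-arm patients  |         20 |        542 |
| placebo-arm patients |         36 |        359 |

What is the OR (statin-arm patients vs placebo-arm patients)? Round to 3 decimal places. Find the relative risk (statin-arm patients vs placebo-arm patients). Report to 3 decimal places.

OR = 0.368; RR = 0.390

odds, statin-arm patients = 20/542 = 0.03690
odds, placebo-arm patients = 36/359 = 0.10028
OR = 0.03690 / 0.10028 = 0.368
risk, statin-arm patients = 20/562 = 0.03559
risk, placebo-arm patients = 36/395 = 0.09114
RR = 0.03559 / 0.09114 = 0.390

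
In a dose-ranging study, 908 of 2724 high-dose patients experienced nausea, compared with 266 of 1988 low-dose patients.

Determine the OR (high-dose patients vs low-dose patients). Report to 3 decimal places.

OR = (908 × 1722) / (1816 × 266) = 1563576/483056 ≈ 3.237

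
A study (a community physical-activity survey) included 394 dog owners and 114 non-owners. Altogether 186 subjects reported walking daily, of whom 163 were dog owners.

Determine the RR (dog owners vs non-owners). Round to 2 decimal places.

dog owners without the outcome: 394 − 163 = 231
non-owners with the outcome: 186 − 163 = 23
non-owners without the outcome: 114 − 23 = 91
risk, dog owners = 163/394 = 0.4137
risk, non-owners = 23/114 = 0.2018
RR = 0.4137 / 0.2018 = 2.05

2.05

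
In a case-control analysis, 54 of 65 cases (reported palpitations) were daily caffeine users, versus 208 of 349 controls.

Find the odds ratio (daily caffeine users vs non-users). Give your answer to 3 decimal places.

odds, daily caffeine users = 54/208 = 0.2596
odds, non-users = 11/141 = 0.0780
OR = 0.2596 / 0.0780 = 3.328

OR = 3.328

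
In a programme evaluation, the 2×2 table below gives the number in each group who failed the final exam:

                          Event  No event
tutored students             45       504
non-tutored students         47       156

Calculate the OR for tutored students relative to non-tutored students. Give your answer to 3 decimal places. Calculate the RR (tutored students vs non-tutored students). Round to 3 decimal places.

OR = 0.296; RR = 0.354

OR = (45 × 156) / (504 × 47) = 7020/23688 ≈ 0.296
risk, tutored students = 45/549 = 0.0820
risk, non-tutored students = 47/203 = 0.2315
RR = 0.0820 / 0.2315 = 0.354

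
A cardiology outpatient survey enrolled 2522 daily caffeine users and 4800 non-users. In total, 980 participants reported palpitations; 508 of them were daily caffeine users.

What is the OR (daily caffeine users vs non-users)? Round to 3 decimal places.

daily caffeine users without the outcome: 2522 − 508 = 2014
non-users with the outcome: 980 − 508 = 472
non-users without the outcome: 4800 − 472 = 4328
OR = (508 × 4328) / (2014 × 472) = 2198624/950608 ≈ 2.313

2.313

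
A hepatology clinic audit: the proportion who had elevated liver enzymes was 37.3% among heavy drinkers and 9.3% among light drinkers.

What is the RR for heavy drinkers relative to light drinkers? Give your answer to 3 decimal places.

RR = 0.3730 / 0.0930 = 4.011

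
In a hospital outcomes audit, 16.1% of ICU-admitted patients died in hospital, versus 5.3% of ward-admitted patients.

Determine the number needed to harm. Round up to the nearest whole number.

absolute risk difference = 0.108000
1 / 0.108000 = 9.259 → round up → 10

NNH: 10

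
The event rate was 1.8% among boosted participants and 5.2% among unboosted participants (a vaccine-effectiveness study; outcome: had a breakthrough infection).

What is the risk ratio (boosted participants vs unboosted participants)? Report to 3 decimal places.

RR = 0.01800 / 0.05200 = 0.346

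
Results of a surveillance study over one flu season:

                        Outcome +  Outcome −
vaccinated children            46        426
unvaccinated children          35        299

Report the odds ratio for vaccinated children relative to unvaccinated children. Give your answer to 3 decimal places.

OR ≈ 0.922

odds, vaccinated children = 46/426 = 0.1080
odds, unvaccinated children = 35/299 = 0.1171
OR = 0.1080 / 0.1171 = 0.922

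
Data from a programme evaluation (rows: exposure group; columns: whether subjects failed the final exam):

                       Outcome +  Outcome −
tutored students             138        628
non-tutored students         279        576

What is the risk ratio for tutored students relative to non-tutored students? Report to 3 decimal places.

risk, tutored students = 138/766 = 0.1802
risk, non-tutored students = 279/855 = 0.3263
RR = 0.1802 / 0.3263 = 0.552

RR: 0.552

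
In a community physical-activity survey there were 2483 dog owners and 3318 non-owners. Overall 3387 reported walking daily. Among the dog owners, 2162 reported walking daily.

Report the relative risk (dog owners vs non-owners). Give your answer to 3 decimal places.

2.358

dog owners without the outcome: 2483 − 2162 = 321
non-owners with the outcome: 3387 − 2162 = 1225
non-owners without the outcome: 3318 − 1225 = 2093
risk, dog owners = 2162/2483 = 0.8707
risk, non-owners = 1225/3318 = 0.3692
RR = 0.8707 / 0.3692 = 2.358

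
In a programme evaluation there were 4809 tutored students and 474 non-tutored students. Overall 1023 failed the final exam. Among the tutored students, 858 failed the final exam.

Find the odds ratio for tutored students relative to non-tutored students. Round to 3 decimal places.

tutored students without the outcome: 4809 − 858 = 3951
non-tutored students with the outcome: 1023 − 858 = 165
non-tutored students without the outcome: 474 − 165 = 309
odds, tutored students = 858/3951 = 0.2172
odds, non-tutored students = 165/309 = 0.5340
OR = 0.2172 / 0.5340 = 0.407

0.407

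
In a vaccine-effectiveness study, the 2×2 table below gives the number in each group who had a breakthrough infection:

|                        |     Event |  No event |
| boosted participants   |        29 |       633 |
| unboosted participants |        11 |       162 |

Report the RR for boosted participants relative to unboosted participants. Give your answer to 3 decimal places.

risk, boosted participants = 29/662 = 0.04381
risk, unboosted participants = 11/173 = 0.06358
RR = 0.04381 / 0.06358 = 0.689

0.689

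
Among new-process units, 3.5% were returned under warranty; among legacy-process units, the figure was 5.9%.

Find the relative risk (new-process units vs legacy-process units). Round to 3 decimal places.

RR = 0.03500 / 0.05900 = 0.593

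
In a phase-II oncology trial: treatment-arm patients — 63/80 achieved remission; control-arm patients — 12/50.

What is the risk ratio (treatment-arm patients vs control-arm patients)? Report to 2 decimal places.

RR = 3.28

risk, treatment-arm patients = 63/80 = 0.7875
risk, control-arm patients = 12/50 = 0.2400
RR = 0.7875 / 0.2400 = 3.28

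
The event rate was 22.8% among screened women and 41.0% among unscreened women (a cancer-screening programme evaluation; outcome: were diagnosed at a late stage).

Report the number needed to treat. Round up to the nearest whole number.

6

absolute risk difference = 0.182000
1 / 0.182000 = 5.495 → round up → 6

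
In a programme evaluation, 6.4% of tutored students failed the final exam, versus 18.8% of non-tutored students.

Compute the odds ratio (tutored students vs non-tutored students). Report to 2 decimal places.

odds, tutored students = 0.0640/0.9360 = 0.0684
odds, non-tutored students = 0.1880/0.8120 = 0.2315
OR = 0.0684 / 0.2315 = 0.30

OR ≈ 0.30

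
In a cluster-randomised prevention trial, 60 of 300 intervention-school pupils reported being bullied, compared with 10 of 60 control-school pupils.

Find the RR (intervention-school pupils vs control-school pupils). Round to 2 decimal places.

risk, intervention-school pupils = 60/300 = 0.2000
risk, control-school pupils = 10/60 = 0.1667
RR = 0.2000 / 0.1667 = 1.20

1.20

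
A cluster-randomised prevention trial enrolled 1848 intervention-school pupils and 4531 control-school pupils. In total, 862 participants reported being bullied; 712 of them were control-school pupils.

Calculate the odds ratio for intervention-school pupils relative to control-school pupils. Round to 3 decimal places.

OR = 0.474

intervention-school pupils with the outcome: 862 − 712 = 150
intervention-school pupils without the outcome: 1848 − 150 = 1698
control-school pupils without the outcome: 4531 − 712 = 3819
OR = (150 × 3819) / (1698 × 712) = 572850/1208976 ≈ 0.474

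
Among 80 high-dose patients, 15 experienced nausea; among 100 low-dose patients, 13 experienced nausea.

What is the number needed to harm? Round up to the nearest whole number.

risk, high-dose patients = 15/80 = 0.187500
risk, low-dose patients = 13/100 = 0.130000
absolute risk difference = 0.057500
1 / 0.057500 = 17.391 → round up → 18

18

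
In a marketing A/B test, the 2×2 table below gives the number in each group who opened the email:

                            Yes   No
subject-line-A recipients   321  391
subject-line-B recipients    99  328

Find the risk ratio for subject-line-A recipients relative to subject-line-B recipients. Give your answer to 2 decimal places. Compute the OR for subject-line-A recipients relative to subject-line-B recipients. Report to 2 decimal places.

risk, subject-line-A recipients = 321/712 = 0.4508
risk, subject-line-B recipients = 99/427 = 0.2319
RR = 0.4508 / 0.2319 = 1.94
OR = (321 × 328) / (391 × 99) = 105288/38709 ≈ 2.72

RR = 1.94; OR = 2.72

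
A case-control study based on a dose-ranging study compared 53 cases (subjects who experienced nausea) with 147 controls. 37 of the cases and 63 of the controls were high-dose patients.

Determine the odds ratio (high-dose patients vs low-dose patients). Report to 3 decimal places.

OR = (37 × 84) / (63 × 16) = 3108/1008 ≈ 3.083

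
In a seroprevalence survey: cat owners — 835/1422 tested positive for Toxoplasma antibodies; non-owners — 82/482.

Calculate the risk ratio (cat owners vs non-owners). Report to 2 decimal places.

3.45

risk, cat owners = 835/1422 = 0.5872
risk, non-owners = 82/482 = 0.1701
RR = 0.5872 / 0.1701 = 3.45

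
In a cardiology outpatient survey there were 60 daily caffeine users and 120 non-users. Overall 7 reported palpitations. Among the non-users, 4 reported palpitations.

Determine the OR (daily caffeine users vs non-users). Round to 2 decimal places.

OR: 1.53

daily caffeine users with the outcome: 7 − 4 = 3
daily caffeine users without the outcome: 60 − 3 = 57
non-users without the outcome: 120 − 4 = 116
odds, daily caffeine users = 3/57 = 0.05263
odds, non-users = 4/116 = 0.03448
OR = 0.05263 / 0.03448 = 1.53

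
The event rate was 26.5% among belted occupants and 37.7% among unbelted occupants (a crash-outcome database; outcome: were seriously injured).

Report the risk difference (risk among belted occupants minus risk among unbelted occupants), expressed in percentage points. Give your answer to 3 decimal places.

risk difference = 0.2650 − 0.3770 = -0.1120 → -11.200 percentage points

RD: -11.200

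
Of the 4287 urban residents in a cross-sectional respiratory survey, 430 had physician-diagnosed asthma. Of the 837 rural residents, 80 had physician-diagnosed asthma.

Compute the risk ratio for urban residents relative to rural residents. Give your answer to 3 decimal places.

RR ≈ 1.049

risk, urban residents = 430/4287 = 0.1003
risk, rural residents = 80/837 = 0.0956
RR = 0.1003 / 0.0956 = 1.049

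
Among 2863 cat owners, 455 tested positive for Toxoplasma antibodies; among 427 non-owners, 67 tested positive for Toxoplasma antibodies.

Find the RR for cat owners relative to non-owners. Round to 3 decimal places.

risk, cat owners = 455/2863 = 0.1589
risk, non-owners = 67/427 = 0.1569
RR = 0.1589 / 0.1569 = 1.013

1.013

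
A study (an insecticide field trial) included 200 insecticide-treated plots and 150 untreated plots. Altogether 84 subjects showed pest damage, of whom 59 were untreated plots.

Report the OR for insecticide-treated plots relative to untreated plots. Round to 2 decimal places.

insecticide-treated plots with the outcome: 84 − 59 = 25
insecticide-treated plots without the outcome: 200 − 25 = 175
untreated plots without the outcome: 150 − 59 = 91
odds, insecticide-treated plots = 25/175 = 0.1429
odds, untreated plots = 59/91 = 0.6484
OR = 0.1429 / 0.6484 = 0.22

0.22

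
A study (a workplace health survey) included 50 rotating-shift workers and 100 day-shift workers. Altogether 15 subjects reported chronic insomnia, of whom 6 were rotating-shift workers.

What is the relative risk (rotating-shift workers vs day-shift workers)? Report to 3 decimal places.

rotating-shift workers without the outcome: 50 − 6 = 44
day-shift workers with the outcome: 15 − 6 = 9
day-shift workers without the outcome: 100 − 9 = 91
risk, rotating-shift workers = 6/50 = 0.1200
risk, day-shift workers = 9/100 = 0.0900
RR = 0.1200 / 0.0900 = 1.333

1.333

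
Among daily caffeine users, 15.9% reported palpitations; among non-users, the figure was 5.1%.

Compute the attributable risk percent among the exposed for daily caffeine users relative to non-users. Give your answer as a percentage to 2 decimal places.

AR% = (0.1590 − 0.0510) / 0.1590 = 0.6792 → 67.92%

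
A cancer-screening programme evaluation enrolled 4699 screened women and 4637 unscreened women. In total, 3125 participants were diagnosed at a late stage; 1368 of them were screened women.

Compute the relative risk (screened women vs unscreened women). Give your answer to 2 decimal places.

screened women without the outcome: 4699 − 1368 = 3331
unscreened women with the outcome: 3125 − 1368 = 1757
unscreened women without the outcome: 4637 − 1757 = 2880
risk, screened women = 1368/4699 = 0.2911
risk, unscreened women = 1757/4637 = 0.3789
RR = 0.2911 / 0.3789 = 0.77

0.77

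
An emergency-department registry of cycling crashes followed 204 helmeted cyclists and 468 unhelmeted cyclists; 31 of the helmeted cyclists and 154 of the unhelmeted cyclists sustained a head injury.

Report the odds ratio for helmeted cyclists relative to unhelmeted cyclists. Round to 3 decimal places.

OR = (31 × 314) / (173 × 154) = 9734/26642 ≈ 0.365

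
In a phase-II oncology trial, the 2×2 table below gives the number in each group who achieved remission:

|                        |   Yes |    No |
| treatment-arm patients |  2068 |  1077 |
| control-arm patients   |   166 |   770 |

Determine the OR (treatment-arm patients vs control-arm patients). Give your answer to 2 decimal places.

OR ≈ 8.91

odds, treatment-arm patients = 2068/1077 = 1.9201
odds, control-arm patients = 166/770 = 0.2156
OR = 1.9201 / 0.2156 = 8.91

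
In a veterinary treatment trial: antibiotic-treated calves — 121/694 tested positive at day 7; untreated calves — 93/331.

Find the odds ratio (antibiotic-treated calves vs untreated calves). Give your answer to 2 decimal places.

OR = (121 × 238) / (573 × 93) = 28798/53289 ≈ 0.54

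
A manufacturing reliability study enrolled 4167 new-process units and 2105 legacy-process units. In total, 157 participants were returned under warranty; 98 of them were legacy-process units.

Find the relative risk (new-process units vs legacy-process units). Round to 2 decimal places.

0.30

new-process units with the outcome: 157 − 98 = 59
new-process units without the outcome: 4167 − 59 = 4108
legacy-process units without the outcome: 2105 − 98 = 2007
risk, new-process units = 59/4167 = 0.01416
risk, legacy-process units = 98/2105 = 0.04656
RR = 0.01416 / 0.04656 = 0.30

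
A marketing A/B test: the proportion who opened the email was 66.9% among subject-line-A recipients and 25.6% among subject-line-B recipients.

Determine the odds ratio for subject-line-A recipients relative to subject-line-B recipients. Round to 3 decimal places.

OR ≈ 5.874

odds, subject-line-A recipients = 0.6690/0.3310 = 2.0211
odds, subject-line-B recipients = 0.2560/0.7440 = 0.3441
OR = 2.0211 / 0.3441 = 5.874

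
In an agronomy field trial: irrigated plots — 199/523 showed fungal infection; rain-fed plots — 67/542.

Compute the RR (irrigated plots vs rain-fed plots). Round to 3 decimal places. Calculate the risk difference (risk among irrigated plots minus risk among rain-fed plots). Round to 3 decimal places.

risk, irrigated plots = 199/523 = 0.3805
risk, rain-fed plots = 67/542 = 0.1236
RR = 0.3805 / 0.1236 = 3.078
risk difference = 0.3805 − 0.1236 = 0.257

RR = 3.078; RD = 0.257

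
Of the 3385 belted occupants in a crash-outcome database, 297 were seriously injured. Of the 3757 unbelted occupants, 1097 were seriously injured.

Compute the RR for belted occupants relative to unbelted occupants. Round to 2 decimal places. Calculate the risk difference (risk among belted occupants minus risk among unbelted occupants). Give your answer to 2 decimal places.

risk, belted occupants = 297/3385 = 0.0877
risk, unbelted occupants = 1097/3757 = 0.2920
RR = 0.0877 / 0.2920 = 0.30
risk difference = 0.0877 − 0.2920 = -0.20

RR = 0.30; RD = -0.20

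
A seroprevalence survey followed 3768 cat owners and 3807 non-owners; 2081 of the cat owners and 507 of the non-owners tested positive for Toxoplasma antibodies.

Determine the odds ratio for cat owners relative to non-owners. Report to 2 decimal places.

OR = (2081 × 3300) / (1687 × 507) = 6867300/855309 ≈ 8.03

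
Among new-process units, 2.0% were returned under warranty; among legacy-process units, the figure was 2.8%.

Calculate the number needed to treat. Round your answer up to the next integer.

NNT: 125

absolute risk difference = 0.008000
1 / 0.008000 = 125.000 → round up → 125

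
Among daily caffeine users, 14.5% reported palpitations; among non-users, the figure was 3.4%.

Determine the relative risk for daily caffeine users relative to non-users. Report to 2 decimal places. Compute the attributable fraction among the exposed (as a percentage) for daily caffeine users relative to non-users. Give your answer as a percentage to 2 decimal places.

RR = 4.26; AR% = 76.55%

RR = 0.14500 / 0.03400 = 4.26
AR% = (0.14500 − 0.03400) / 0.14500 = 0.7655 → 76.55%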